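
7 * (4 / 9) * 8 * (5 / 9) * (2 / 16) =140 / 81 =1.73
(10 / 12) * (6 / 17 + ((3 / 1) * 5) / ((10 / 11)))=955 / 68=14.04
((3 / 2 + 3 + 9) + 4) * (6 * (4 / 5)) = 84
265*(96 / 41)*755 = 19207200 / 41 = 468468.29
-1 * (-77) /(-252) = -11 /36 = -0.31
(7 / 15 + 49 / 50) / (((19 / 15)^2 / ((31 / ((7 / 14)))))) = 20181 / 361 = 55.90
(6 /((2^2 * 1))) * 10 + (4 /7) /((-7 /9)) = 699 /49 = 14.27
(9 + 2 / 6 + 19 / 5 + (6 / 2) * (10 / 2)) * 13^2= 71318 / 15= 4754.53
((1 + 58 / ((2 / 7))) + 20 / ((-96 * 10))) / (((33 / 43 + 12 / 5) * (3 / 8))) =2105065 / 12258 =171.73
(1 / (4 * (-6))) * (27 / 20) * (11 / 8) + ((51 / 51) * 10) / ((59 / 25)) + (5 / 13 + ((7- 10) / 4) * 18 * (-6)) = 83984227 / 981760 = 85.54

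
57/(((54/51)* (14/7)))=323/12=26.92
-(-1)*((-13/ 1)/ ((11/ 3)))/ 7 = -39/ 77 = -0.51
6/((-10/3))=-9/5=-1.80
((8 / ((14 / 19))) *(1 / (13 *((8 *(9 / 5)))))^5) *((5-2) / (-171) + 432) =76946875 / 3771712204775424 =0.00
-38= -38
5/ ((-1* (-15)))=1/ 3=0.33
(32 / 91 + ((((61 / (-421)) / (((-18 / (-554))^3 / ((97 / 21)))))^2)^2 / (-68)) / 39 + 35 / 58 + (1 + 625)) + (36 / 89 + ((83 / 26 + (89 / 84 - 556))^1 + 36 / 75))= -8069776810969406089695076935432913256302953849173 / 147634280836170825707805932374296150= -54660589432642.72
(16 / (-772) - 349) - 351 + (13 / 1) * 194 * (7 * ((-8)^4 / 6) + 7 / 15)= 34891333942 / 2895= 12052274.25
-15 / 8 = -1.88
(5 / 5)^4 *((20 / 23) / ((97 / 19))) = 380 / 2231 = 0.17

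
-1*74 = -74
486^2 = 236196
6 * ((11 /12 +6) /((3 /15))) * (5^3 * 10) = 259375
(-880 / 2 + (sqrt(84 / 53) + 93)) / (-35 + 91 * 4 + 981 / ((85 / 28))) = -29495 / 55433 + 170 * sqrt(1113) / 2937949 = -0.53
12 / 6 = 2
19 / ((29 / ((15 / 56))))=285 / 1624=0.18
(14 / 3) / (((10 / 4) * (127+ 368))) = 28 / 7425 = 0.00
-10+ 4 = -6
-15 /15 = -1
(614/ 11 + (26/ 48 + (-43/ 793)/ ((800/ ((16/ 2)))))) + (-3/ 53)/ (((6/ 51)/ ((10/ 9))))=5161765287/ 92463800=55.82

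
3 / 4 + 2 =11 / 4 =2.75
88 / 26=44 / 13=3.38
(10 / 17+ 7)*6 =774 / 17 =45.53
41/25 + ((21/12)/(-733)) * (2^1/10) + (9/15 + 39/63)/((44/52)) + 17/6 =33376659/5644100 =5.91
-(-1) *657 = 657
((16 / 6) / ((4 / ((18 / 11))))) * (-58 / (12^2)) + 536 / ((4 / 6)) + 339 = 75409 / 66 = 1142.56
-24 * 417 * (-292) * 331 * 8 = 7738345728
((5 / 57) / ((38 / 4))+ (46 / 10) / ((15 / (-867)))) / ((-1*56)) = 7198451 / 1516200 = 4.75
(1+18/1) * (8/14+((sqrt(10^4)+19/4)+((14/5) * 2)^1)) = 2107.51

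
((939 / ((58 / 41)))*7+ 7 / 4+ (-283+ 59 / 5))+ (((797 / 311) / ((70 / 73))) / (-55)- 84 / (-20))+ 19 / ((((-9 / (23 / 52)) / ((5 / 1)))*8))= 284743282905097 / 65001736800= 4380.55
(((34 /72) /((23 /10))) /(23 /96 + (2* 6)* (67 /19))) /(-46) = -12920 /123184527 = -0.00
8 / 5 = 1.60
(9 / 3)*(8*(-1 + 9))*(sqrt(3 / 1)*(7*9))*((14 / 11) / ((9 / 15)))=282240*sqrt(3) / 11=44441.27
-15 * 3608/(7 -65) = 933.10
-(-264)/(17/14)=3696/17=217.41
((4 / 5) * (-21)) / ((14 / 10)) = -12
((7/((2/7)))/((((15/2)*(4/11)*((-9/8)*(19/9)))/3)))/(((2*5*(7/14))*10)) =-539/2375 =-0.23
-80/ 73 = -1.10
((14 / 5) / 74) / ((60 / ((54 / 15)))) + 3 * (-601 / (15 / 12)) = -13342179 / 9250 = -1442.40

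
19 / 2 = 9.50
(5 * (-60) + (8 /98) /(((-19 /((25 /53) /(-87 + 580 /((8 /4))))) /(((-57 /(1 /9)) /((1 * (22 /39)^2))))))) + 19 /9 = -171012047516 /574110999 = -297.87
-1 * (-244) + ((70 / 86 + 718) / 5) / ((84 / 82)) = 1156863 / 3010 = 384.34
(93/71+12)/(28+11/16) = 560/1207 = 0.46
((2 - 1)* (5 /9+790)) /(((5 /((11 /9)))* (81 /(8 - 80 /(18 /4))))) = -1377464 /59049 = -23.33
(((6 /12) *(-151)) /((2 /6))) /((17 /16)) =-3624 /17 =-213.18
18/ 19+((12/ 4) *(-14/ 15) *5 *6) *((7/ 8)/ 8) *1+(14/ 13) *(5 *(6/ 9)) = -55135/ 11856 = -4.65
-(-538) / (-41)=-538 / 41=-13.12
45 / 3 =15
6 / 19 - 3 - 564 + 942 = 7131 / 19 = 375.32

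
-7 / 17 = -0.41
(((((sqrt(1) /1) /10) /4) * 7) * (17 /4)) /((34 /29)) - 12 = -3637 /320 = -11.37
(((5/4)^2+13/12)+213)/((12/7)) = 72457/576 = 125.79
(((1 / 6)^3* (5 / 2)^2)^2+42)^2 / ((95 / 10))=983039265850849 / 5293934641152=185.69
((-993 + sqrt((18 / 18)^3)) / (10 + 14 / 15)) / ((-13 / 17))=63240 / 533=118.65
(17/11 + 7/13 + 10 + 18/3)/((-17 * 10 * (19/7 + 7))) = -9051/826540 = -0.01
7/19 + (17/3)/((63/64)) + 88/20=188977/17955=10.53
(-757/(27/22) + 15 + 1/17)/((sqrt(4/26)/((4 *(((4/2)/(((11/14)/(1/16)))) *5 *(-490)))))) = 2368466450 *sqrt(26)/5049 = 2391930.41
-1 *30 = -30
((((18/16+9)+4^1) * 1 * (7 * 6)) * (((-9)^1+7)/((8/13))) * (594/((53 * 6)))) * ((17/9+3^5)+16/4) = -47507460/53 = -896367.17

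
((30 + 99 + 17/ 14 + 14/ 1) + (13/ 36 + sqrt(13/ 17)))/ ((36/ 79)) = 79 * sqrt(221)/ 612 + 2878207/ 9072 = 319.18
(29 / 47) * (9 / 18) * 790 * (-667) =-7640485 / 47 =-162563.51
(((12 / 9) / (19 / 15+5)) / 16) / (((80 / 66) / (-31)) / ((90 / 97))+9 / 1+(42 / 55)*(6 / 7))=0.00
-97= -97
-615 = -615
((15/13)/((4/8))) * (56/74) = 840/481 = 1.75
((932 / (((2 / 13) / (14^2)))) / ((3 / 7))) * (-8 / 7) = -9498944 / 3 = -3166314.67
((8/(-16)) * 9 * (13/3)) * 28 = -546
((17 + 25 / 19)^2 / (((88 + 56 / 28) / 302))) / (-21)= -2031856 / 37905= -53.60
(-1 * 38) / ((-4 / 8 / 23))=1748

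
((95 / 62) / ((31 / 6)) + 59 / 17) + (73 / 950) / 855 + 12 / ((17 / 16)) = 199860178601 / 13269728250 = 15.06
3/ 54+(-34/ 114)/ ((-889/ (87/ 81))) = 153005/ 2736342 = 0.06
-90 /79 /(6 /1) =-15 /79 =-0.19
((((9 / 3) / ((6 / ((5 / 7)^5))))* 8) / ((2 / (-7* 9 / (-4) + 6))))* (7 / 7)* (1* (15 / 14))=4078125 / 470596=8.67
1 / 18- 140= -2519 / 18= -139.94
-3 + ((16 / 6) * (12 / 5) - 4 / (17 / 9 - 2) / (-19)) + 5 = 618 / 95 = 6.51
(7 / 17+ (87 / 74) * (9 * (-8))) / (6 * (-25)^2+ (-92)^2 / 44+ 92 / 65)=-0.02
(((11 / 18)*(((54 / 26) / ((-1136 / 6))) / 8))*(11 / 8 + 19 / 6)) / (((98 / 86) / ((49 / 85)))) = -154671 / 80337920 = -0.00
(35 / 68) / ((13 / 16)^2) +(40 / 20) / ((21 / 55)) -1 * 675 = -40361705 / 60333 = -668.98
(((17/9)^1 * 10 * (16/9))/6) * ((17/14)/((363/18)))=23120/68607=0.34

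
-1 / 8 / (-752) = 1 / 6016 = 0.00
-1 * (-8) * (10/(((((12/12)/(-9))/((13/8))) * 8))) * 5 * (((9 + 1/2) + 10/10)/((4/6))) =-184275/16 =-11517.19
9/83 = 0.11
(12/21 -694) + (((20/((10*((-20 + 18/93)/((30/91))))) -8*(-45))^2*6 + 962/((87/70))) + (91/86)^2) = 390478624122529942967/502198823204988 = 777537.91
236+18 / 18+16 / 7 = 1675 / 7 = 239.29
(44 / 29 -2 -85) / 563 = -2479 / 16327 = -0.15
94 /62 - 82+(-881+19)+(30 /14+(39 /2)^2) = -486159 /868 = -560.09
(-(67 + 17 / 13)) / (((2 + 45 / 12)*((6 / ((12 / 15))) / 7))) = -16576 / 1495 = -11.09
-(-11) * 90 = 990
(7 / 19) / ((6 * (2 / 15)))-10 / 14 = -135 / 532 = -0.25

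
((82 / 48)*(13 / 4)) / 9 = 533 / 864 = 0.62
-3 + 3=0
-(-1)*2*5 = 10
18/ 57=6/ 19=0.32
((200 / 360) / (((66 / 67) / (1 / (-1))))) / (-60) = 67 / 7128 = 0.01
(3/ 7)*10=30/ 7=4.29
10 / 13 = 0.77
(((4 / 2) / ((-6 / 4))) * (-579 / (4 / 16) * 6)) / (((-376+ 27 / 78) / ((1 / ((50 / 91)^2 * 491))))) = -0.33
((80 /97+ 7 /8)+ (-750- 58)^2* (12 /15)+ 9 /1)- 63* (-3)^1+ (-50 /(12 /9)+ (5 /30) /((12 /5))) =2280509393 /4365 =522453.47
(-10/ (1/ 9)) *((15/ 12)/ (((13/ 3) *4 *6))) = -225/ 208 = -1.08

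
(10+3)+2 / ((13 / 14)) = 197 / 13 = 15.15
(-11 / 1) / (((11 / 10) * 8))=-5 / 4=-1.25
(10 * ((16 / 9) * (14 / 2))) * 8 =8960 / 9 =995.56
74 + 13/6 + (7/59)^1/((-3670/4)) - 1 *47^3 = -67392905549/649590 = -103746.83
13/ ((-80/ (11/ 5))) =-143/ 400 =-0.36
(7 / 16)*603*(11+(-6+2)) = 29547 / 16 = 1846.69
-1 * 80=-80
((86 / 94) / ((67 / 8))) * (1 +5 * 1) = 2064 / 3149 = 0.66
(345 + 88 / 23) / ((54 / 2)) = 8023 / 621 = 12.92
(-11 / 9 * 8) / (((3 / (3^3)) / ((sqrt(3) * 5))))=-440 * sqrt(3)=-762.10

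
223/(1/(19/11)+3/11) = 46607/178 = 261.84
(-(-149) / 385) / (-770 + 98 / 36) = -2682 / 5317235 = -0.00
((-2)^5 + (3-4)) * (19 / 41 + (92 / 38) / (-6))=-1540 / 779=-1.98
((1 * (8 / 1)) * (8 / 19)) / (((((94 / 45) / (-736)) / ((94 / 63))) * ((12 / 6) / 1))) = -117760 / 133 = -885.41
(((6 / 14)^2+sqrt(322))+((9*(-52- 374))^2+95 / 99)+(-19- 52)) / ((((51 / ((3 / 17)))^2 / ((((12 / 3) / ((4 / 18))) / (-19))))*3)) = -55.58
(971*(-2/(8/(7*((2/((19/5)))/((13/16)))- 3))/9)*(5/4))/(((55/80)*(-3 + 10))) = -1840045/171171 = -10.75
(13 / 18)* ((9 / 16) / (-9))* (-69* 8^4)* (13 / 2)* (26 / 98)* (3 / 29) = 3233984 / 1421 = 2275.85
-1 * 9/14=-9/14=-0.64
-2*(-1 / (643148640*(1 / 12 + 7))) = 1 / 2277818100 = 0.00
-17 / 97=-0.18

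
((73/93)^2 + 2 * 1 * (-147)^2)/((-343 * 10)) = -373797811/29666070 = -12.60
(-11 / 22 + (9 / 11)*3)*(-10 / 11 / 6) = -0.30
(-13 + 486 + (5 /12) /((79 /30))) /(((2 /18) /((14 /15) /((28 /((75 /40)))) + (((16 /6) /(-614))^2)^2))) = 53790057278914343 /202103149270752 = 266.15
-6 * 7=-42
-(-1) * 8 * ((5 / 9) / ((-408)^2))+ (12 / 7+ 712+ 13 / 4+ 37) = 988374833 / 1310904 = 753.96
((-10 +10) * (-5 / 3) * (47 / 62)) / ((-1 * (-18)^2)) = 0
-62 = -62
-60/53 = -1.13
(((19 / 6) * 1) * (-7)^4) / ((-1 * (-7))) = 6517 / 6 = 1086.17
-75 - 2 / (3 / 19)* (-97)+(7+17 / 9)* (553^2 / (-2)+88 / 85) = -207772201 / 153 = -1357988.24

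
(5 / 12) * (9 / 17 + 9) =135 / 34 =3.97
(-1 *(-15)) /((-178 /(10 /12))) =-25 /356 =-0.07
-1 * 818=-818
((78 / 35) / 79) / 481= 6 / 102305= 0.00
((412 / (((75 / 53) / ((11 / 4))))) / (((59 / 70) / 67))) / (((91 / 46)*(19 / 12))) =1480568144 / 72865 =20319.33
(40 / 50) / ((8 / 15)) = 3 / 2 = 1.50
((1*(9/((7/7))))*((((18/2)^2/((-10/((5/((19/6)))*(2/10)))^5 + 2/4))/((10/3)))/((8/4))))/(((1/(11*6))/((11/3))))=-64304361/77378092535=-0.00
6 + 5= 11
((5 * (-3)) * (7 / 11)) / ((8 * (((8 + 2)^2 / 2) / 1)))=-21 / 880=-0.02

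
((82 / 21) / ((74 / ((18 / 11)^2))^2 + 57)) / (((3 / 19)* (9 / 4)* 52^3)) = 63099 / 662510003246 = 0.00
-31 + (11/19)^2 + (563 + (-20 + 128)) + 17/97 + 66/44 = 44962559/70034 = 642.01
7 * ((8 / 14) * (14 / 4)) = 14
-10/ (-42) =5/ 21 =0.24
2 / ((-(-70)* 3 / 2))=2 / 105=0.02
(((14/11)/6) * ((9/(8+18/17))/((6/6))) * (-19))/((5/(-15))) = 2907/242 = 12.01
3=3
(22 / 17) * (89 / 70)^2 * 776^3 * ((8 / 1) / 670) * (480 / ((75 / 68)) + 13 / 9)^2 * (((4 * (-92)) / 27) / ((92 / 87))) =-74427027173006299230208 / 2594784375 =-28683318695028.87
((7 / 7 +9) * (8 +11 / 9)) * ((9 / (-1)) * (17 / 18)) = -7055 / 9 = -783.89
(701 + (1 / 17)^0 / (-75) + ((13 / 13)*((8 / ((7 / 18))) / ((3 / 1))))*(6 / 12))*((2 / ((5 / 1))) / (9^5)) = 739636 / 155003625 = 0.00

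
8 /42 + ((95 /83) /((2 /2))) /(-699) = 76691 /406119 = 0.19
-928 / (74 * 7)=-464 / 259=-1.79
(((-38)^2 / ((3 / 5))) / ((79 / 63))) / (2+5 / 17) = 859180 / 1027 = 836.59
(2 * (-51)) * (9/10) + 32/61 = -27839/305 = -91.28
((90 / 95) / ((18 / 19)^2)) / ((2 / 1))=19 / 36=0.53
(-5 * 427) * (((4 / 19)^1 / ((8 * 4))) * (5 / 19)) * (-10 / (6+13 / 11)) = 587125 / 114076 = 5.15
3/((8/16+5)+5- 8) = 6/5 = 1.20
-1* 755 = -755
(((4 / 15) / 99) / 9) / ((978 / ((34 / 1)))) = 68 / 6535485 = 0.00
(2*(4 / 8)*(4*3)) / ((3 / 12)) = 48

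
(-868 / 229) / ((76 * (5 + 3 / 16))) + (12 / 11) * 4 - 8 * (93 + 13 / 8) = -752.65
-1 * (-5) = 5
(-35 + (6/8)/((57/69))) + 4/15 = -38561/1140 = -33.83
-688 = -688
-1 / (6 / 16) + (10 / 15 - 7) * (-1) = 11 / 3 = 3.67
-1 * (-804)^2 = -646416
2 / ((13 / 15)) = 30 / 13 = 2.31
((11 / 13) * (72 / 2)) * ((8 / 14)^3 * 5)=126720 / 4459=28.42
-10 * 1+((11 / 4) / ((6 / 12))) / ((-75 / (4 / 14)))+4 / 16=-9.77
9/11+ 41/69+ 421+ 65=369946/759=487.41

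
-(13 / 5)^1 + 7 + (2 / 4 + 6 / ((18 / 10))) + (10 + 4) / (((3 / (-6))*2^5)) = 7.36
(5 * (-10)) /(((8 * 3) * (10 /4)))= -5 /6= -0.83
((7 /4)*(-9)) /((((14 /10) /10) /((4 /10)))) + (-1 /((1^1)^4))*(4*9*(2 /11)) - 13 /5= -2978 /55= -54.15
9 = 9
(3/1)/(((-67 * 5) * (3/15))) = -3/67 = -0.04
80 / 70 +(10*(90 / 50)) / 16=127 / 56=2.27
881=881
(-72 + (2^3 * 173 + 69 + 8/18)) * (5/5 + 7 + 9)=211361/9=23484.56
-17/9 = -1.89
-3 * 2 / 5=-6 / 5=-1.20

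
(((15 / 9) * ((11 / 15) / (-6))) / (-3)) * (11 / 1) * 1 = 121 / 162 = 0.75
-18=-18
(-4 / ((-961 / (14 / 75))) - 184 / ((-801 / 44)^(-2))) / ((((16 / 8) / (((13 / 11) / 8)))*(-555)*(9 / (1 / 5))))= 13826774054249 / 76668714540000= 0.18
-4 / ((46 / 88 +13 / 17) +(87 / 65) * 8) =-194480 / 583203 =-0.33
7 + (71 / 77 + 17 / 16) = 11069 / 1232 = 8.98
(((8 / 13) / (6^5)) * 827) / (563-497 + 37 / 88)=18194 / 18464355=0.00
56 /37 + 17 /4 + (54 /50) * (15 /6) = 6263 /740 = 8.46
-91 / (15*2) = -91 / 30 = -3.03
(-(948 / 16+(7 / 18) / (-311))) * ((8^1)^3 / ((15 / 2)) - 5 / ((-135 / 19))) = -6176442539 / 1511460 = -4086.41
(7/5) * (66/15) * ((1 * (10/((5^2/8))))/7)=352/125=2.82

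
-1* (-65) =65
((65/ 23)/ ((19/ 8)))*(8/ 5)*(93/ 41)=77376/ 17917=4.32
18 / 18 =1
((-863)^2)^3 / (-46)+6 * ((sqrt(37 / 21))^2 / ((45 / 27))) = -14458818917357791103 / 1610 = -8980632867924093.85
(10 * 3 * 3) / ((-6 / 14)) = -210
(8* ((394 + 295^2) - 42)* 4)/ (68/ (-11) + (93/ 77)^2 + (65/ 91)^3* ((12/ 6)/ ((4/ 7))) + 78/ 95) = -3149794056640/ 2958771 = -1064561.62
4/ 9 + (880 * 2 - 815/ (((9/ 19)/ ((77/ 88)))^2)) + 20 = -5186711/ 5184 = -1000.52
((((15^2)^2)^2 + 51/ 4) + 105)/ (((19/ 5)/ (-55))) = -2819179817025/ 76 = -37094471276.64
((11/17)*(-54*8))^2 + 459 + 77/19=431591198/5491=78599.74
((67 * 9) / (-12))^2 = 2525.06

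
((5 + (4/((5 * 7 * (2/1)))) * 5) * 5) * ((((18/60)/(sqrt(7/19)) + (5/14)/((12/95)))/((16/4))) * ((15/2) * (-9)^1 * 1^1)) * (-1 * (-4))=-3954375/784 - 14985 * sqrt(133)/196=-5925.56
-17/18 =-0.94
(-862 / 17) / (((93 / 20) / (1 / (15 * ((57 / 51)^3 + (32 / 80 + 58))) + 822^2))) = -51332417978783800 / 6966950013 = -7367989.99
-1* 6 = -6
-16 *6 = -96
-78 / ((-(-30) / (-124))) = 1612 / 5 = 322.40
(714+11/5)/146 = 3581/730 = 4.91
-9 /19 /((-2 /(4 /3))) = 6 /19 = 0.32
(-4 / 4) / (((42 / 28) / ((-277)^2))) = -153458 / 3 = -51152.67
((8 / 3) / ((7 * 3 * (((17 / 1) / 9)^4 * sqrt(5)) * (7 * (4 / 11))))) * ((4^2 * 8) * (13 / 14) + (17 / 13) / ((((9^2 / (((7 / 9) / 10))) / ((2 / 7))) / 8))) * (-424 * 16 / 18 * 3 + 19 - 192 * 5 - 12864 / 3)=-16548284818736 * sqrt(5) / 27931510425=-1324.78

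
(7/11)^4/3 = 2401/43923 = 0.05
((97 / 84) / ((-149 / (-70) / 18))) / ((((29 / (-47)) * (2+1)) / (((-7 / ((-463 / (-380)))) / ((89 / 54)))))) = 3274273800 / 178055447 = 18.39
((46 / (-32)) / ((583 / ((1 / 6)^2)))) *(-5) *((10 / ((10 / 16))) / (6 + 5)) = 115 / 230868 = 0.00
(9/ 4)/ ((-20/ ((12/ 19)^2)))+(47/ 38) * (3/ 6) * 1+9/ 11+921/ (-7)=-72372103/ 555940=-130.18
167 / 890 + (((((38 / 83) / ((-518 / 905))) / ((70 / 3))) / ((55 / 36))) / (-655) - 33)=-32.81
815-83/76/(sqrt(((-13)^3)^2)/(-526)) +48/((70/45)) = 494473409/584402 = 846.12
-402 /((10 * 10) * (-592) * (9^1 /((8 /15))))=67 /166500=0.00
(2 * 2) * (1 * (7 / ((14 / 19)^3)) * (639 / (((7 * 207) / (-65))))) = -31654285 / 15778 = -2006.23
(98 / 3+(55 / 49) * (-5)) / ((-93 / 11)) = -43747 / 13671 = -3.20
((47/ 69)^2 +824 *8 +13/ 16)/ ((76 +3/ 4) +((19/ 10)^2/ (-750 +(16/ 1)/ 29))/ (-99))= 85.91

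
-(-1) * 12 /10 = 6 /5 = 1.20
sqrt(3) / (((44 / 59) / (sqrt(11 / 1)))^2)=3481 *sqrt(3) / 176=34.26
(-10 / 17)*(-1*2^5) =320 / 17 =18.82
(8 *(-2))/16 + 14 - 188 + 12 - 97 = -260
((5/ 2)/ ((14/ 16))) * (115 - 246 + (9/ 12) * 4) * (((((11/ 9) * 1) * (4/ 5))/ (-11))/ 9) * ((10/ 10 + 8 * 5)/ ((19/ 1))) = 83968/ 10773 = 7.79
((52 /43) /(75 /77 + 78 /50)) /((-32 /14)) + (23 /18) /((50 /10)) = 0.05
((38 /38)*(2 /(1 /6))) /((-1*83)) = -12 /83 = -0.14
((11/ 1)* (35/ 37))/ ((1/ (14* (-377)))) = -2032030/ 37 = -54919.73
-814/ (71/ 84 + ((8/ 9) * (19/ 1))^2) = -1846152/ 648829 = -2.85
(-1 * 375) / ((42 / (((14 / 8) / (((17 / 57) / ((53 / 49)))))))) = -377625 / 6664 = -56.67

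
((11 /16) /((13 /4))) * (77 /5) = 847 /260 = 3.26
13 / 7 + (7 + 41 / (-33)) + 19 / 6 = 4981 / 462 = 10.78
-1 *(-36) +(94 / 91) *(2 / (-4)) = 35.48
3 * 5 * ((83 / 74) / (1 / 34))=21165 / 37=572.03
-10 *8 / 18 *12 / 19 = -160 / 57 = -2.81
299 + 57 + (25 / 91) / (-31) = 1004251 / 2821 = 355.99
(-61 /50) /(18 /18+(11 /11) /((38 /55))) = -1159 /2325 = -0.50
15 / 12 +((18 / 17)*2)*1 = 229 / 68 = 3.37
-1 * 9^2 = -81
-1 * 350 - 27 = -377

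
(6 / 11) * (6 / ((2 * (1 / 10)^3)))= 18000 / 11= 1636.36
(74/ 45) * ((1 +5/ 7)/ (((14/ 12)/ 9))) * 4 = 21312/ 245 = 86.99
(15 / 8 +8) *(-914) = -36103 / 4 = -9025.75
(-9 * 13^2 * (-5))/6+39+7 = 2627/2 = 1313.50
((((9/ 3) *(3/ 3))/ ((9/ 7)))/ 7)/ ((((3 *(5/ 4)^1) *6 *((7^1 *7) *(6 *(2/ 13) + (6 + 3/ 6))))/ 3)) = 52/ 425565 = 0.00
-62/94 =-31/47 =-0.66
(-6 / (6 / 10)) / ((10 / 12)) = -12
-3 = -3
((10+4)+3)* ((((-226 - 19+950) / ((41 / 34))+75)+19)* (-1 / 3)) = -473008 / 123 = -3845.59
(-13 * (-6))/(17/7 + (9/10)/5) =27300/913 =29.90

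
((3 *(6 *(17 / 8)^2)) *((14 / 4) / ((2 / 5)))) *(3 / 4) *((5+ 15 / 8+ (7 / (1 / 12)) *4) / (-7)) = -107018145 / 4096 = -26127.48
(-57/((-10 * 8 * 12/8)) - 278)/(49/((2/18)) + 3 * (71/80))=-22202/35493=-0.63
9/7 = 1.29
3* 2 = 6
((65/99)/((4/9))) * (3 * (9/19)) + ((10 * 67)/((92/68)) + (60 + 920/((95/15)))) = 13509205/19228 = 702.58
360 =360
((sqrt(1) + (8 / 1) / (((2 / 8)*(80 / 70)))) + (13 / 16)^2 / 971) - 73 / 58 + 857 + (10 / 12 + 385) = 27477605743 / 21626112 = 1270.58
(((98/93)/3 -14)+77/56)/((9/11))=-301345/20088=-15.00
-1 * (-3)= 3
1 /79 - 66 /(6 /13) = -11296 /79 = -142.99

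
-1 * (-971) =971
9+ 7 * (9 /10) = 153 /10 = 15.30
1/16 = 0.06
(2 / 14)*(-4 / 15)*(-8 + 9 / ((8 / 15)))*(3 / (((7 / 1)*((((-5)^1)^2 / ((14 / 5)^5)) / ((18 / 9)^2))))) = -3.99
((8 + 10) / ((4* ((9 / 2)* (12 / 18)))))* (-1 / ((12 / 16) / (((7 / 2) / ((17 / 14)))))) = -98 / 17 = -5.76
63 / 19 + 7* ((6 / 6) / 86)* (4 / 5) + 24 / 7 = 6.81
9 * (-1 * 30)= -270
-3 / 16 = -0.19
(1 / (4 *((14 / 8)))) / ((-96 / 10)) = -5 / 336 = -0.01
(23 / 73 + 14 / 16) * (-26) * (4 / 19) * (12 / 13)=-8340 / 1387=-6.01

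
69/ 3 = 23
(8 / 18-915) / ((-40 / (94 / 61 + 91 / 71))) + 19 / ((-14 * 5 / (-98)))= 91.14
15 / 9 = 5 / 3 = 1.67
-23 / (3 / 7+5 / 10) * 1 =-322 / 13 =-24.77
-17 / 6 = -2.83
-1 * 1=-1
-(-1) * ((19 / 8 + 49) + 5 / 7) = 2917 / 56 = 52.09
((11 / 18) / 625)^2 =121 / 126562500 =0.00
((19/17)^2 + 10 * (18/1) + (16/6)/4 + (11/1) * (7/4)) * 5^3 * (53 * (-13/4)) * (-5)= 300422516875/13872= 21656755.83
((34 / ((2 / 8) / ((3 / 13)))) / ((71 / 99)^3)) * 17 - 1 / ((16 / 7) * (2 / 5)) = 1445.33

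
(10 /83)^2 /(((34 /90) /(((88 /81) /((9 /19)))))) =836000 /9486153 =0.09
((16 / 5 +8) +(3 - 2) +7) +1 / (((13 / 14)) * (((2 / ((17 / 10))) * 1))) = 523 / 26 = 20.12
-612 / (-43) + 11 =1085 / 43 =25.23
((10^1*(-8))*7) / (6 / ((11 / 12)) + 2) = -3080 / 47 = -65.53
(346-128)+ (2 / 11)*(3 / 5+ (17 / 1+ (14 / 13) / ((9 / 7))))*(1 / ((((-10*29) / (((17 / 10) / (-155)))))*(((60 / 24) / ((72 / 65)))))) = 5692666123146 / 26113140625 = 218.00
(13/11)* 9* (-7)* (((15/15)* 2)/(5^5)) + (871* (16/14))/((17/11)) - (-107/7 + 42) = 2525301953/4090625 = 617.34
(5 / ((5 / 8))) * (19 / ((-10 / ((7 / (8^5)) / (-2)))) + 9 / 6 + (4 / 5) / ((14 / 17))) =11338659 / 573440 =19.77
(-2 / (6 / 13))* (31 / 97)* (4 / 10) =-806 / 1455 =-0.55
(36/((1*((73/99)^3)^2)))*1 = 33893285378436/151334226289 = 223.96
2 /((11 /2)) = 4 /11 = 0.36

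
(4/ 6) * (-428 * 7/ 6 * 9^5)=-19656756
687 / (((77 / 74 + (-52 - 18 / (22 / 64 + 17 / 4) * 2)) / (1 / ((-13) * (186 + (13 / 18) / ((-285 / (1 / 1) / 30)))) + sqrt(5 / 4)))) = 141990534 / 29371804085 - 415177 * sqrt(5) / 71065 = -13.06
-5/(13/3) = -15/13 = -1.15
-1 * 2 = -2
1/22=0.05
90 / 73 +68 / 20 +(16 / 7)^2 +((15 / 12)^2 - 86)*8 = -23810037 / 35770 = -665.64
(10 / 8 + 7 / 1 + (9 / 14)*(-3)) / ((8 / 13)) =2301 / 224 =10.27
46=46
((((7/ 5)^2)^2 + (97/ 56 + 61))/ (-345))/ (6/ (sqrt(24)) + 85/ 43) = -1703289211/ 10750372500 + 4308319769 * sqrt(6)/ 107503725000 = -0.06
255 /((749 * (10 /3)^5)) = 12393 /14980000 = 0.00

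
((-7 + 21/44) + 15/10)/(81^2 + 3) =-221/288816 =-0.00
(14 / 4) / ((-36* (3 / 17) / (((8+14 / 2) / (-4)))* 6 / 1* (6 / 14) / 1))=4165 / 5184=0.80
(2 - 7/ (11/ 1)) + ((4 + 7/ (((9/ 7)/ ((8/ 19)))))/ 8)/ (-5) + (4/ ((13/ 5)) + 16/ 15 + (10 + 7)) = 1017805/ 48906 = 20.81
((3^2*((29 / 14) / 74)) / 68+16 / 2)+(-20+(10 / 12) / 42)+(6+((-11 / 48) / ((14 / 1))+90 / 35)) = -4338547 / 1268064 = -3.42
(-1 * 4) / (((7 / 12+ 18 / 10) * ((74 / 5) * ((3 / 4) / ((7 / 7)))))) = -800 / 5291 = -0.15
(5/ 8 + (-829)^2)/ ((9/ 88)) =60477263/ 9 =6719695.89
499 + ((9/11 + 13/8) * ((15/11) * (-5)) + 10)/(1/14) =196401/484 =405.79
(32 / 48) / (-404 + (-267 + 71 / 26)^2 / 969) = -436696 / 217427135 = -0.00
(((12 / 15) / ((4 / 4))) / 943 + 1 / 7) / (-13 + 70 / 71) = -0.01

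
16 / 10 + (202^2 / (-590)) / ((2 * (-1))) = 10673 / 295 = 36.18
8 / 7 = 1.14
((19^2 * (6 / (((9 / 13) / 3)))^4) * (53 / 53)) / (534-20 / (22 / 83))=34897148 / 97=359764.41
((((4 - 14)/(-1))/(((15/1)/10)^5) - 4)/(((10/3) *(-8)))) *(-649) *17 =-1798379/1620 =-1110.11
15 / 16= 0.94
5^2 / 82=0.30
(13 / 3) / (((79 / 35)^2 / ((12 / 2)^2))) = 191100 / 6241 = 30.62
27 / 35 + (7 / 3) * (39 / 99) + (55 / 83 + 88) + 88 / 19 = 519026191 / 5464305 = 94.98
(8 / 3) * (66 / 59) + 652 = 38644 / 59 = 654.98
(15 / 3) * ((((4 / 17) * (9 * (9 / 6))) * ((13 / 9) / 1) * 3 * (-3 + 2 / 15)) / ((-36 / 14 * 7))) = 559 / 51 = 10.96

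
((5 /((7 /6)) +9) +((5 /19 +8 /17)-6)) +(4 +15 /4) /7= 82541 /9044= 9.13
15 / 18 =5 / 6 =0.83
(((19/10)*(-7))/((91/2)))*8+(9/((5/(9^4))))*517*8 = 634989296/13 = 48845330.46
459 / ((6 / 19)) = 1453.50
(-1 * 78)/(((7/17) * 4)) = -663/14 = -47.36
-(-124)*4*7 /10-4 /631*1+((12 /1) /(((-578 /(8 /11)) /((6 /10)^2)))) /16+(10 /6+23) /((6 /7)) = 375.97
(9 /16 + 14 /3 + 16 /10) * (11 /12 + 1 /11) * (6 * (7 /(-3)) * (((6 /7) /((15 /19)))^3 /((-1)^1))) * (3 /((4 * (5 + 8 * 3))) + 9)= 6776822321 /6090000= 1112.78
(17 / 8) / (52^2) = 17 / 21632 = 0.00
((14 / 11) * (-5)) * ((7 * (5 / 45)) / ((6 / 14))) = -3430 / 297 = -11.55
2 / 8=1 / 4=0.25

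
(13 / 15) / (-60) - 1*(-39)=35087 / 900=38.99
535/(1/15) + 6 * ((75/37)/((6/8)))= 297525/37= 8041.22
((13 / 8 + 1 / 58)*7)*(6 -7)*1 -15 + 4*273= 247197 / 232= 1065.50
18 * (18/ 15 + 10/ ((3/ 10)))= 3108/ 5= 621.60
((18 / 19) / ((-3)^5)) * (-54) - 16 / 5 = -284 / 95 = -2.99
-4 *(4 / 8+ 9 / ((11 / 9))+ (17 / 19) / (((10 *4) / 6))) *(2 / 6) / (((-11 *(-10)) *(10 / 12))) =-33431 / 287375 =-0.12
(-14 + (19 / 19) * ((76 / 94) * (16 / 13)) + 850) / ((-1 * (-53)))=511404 / 32383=15.79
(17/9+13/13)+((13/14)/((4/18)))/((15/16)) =2314/315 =7.35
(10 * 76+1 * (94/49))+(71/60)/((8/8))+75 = 2464019/2940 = 838.10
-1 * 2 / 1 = -2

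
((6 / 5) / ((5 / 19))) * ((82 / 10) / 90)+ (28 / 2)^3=5145779 / 1875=2744.42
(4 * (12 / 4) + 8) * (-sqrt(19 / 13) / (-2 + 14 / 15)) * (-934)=-35025 * sqrt(247) / 26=-21171.58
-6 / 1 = -6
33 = 33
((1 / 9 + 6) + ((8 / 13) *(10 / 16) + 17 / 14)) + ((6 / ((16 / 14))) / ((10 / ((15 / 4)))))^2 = 9716659 / 838656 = 11.59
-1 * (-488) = 488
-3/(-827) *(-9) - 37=-30626/827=-37.03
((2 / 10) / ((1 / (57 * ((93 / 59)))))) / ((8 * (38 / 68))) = 4743 / 1180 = 4.02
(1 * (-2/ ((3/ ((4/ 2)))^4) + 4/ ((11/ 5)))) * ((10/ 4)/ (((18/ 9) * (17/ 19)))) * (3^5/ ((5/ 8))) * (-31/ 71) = -4481112/ 13277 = -337.51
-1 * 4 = -4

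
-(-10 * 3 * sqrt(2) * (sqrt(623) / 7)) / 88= 15 * sqrt(1246) / 308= 1.72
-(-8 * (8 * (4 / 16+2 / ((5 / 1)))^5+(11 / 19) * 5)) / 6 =29054567 / 5700000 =5.10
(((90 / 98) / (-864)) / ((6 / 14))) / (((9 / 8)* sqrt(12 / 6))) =-5* sqrt(2) / 4536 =-0.00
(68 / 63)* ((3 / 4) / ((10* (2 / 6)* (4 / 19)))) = 323 / 280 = 1.15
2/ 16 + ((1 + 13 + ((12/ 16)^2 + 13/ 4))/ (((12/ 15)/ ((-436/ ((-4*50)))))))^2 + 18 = 38898329/ 16384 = 2374.17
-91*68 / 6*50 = -51566.67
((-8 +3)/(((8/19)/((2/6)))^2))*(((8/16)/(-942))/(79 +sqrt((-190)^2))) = 1805/291914496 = 0.00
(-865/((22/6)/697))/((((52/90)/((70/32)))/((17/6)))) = -1763852.86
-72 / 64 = -9 / 8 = -1.12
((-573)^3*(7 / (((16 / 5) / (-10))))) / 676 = 32923190475 / 5408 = 6087868.06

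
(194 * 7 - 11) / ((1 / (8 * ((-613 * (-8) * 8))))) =422764032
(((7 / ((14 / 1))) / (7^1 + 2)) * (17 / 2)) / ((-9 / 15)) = -85 / 108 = -0.79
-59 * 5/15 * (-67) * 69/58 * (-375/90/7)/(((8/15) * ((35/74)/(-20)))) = 73979.66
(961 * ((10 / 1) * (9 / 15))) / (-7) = -5766 / 7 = -823.71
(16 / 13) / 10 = 8 / 65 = 0.12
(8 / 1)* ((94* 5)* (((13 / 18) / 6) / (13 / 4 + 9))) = 48880 / 1323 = 36.95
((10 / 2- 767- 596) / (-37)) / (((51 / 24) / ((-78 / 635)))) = -847392 / 399415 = -2.12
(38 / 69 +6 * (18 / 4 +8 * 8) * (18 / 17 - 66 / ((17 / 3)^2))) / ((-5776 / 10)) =20391025 / 28794804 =0.71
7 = 7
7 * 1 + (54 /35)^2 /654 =7.00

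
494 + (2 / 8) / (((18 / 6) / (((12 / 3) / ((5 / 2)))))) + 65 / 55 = 81727 / 165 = 495.32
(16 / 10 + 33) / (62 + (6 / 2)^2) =173 / 355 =0.49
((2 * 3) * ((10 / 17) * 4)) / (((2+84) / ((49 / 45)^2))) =19208 / 98685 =0.19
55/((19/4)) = 220/19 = 11.58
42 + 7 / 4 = 175 / 4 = 43.75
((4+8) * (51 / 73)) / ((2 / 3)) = 918 / 73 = 12.58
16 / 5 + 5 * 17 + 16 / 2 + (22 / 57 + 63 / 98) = 387943 / 3990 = 97.23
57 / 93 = 19 / 31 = 0.61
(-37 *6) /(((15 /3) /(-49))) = 10878 /5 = 2175.60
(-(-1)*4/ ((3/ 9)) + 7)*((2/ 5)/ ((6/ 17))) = 323/ 15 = 21.53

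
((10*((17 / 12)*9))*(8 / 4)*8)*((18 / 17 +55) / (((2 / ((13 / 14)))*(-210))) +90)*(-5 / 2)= -44920055 / 98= -458367.91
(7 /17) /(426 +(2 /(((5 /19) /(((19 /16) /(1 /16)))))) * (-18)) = -35 /184722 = -0.00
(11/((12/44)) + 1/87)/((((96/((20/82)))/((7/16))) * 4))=6825/608768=0.01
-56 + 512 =456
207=207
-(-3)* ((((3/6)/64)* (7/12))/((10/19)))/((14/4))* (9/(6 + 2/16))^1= 171/15680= 0.01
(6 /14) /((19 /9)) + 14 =1889 /133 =14.20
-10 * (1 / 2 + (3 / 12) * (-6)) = 10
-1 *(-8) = 8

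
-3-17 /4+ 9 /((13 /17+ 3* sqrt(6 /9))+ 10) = -269633 /42340-867* sqrt(6) /10585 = -6.57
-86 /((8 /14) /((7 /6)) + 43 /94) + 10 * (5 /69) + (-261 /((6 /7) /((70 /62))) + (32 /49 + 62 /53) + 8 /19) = -397506866672371 /920982851502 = -431.61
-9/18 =-1/2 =-0.50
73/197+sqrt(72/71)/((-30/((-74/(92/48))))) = 73/197+888*sqrt(142)/8165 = 1.67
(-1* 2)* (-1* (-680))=-1360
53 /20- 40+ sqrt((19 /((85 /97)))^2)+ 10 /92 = -15.56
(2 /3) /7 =0.10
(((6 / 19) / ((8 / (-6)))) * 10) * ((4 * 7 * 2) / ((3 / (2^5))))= -26880 / 19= -1414.74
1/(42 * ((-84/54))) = -0.02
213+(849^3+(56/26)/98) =55688383844/91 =611960262.02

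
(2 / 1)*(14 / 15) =28 / 15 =1.87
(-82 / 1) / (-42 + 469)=-82 / 427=-0.19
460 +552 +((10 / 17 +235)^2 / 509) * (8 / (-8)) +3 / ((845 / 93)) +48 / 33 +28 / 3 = 3749463506222 / 4101911385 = 914.08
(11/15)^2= 121/225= 0.54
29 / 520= 0.06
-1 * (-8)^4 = -4096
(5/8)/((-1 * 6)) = -5/48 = -0.10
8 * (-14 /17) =-112 /17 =-6.59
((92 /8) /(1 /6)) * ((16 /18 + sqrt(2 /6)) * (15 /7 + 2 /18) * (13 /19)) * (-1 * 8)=-2717312 /3591 - 339664 * sqrt(3) /1197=-1248.19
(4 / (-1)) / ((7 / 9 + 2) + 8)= -36 / 97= -0.37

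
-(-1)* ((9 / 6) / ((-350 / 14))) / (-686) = 0.00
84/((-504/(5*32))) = -80/3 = -26.67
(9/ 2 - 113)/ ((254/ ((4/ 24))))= -217/ 3048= -0.07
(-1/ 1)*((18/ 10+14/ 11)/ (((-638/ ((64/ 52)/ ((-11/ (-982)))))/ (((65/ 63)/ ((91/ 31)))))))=3165968/ 17022159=0.19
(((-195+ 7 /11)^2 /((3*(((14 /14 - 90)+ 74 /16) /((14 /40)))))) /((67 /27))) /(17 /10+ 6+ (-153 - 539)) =127989232 /4160715075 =0.03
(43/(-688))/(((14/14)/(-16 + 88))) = -9/2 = -4.50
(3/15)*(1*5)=1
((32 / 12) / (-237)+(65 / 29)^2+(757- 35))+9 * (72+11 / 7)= 5814527968 / 4185657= 1389.16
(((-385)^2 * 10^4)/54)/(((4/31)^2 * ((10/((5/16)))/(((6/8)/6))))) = 6440078.17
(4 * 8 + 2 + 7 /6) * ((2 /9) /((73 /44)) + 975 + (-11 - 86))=60866537 /1971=30881.04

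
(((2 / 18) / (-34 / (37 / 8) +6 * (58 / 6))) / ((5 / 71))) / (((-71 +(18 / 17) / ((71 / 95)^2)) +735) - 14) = 225126019 / 4711137615000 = 0.00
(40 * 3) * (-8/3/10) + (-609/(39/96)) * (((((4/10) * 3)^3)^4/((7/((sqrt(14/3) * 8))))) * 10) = -32320864124928 * sqrt(42)/634765625 - 32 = -330017.01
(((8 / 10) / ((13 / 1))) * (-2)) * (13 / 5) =-8 / 25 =-0.32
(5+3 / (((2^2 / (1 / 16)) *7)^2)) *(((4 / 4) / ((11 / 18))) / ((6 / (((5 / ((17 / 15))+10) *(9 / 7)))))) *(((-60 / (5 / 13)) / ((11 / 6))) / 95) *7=-166848903 / 1053184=-158.42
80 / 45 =16 / 9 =1.78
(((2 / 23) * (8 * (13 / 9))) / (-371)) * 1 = -208 / 76797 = -0.00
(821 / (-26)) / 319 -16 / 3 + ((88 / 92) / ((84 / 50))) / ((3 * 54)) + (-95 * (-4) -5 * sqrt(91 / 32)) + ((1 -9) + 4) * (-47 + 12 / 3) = 88677394501 / 162243081 -5 * sqrt(182) / 8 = 538.14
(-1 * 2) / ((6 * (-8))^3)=1 / 55296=0.00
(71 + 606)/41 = 677/41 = 16.51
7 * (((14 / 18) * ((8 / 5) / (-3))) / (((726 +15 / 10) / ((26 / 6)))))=-10192 / 589275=-0.02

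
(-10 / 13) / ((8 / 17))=-1.63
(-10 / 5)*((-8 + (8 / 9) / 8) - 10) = 322 / 9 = 35.78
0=0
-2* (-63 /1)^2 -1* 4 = -7942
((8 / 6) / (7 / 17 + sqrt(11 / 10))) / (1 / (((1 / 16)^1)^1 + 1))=-10115 / 16134 + 4913*sqrt(110) / 32268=0.97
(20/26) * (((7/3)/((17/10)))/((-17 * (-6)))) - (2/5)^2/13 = -1654/845325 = -0.00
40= 40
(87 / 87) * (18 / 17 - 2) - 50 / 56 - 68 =-33241 / 476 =-69.83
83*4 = 332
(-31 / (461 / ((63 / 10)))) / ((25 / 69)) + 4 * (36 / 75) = 86523 / 115250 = 0.75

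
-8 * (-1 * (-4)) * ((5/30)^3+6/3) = -1732/27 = -64.15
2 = 2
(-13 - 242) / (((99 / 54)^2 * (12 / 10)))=-7650 / 121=-63.22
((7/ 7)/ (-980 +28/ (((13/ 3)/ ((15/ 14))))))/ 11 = -13/ 139150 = -0.00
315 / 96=105 / 32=3.28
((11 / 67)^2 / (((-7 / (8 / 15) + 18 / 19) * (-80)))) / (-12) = -2299 / 997096680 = -0.00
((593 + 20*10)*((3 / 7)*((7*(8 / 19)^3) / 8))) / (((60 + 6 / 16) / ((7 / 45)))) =406016 / 7099065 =0.06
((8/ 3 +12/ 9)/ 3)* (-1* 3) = -4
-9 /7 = -1.29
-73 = -73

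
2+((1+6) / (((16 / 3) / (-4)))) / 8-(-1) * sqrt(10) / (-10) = 1.03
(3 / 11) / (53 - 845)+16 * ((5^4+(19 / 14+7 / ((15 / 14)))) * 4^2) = 16467708893 / 101640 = 162019.96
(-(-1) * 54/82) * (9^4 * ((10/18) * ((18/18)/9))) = 10935/41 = 266.71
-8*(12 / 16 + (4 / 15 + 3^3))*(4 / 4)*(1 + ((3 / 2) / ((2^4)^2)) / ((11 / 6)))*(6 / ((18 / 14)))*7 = -46538485 / 6336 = -7345.09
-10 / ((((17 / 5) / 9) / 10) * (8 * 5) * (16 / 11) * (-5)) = 0.91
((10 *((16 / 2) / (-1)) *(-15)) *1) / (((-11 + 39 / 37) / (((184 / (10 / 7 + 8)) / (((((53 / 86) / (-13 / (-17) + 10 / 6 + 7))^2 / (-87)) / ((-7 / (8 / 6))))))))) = -2249173023215300 / 8929811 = -251872410.65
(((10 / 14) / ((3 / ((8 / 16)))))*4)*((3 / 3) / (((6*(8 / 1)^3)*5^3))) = 1 / 806400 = 0.00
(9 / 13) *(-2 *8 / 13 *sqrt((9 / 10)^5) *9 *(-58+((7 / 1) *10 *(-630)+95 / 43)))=74744184834 *sqrt(10) / 908375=260202.96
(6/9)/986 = 0.00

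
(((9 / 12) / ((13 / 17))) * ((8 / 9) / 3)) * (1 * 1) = 34 / 117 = 0.29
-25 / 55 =-5 / 11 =-0.45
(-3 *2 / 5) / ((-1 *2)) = 0.60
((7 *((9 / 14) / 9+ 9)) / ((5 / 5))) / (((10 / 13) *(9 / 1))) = 1651 / 180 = 9.17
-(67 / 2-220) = 373 / 2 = 186.50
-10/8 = -1.25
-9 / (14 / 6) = -27 / 7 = -3.86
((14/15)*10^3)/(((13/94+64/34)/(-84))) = -125283200/3229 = -38799.38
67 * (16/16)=67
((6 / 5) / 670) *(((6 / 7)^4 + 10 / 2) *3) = 119709 / 4021675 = 0.03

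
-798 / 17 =-46.94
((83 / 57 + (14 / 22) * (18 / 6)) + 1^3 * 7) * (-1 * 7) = -45493 / 627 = -72.56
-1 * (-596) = 596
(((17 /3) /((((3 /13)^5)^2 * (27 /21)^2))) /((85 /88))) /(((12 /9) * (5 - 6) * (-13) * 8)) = 5715825162047 /95659380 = 59751.85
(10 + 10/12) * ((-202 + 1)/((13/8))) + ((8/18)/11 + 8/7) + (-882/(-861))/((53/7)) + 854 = -729876452/1505889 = -484.68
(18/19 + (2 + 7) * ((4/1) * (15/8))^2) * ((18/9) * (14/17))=269829/323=835.38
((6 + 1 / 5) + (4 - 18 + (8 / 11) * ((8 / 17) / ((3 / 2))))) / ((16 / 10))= -21239 / 4488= -4.73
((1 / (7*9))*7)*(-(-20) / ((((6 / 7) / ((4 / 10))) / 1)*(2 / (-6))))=-28 / 9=-3.11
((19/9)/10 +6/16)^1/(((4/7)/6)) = 1477/240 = 6.15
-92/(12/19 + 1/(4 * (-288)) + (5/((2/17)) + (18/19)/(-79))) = -2.13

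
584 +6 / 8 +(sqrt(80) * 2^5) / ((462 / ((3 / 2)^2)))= 48 * sqrt(5) / 77 +2339 / 4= 586.14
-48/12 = -4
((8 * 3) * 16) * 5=1920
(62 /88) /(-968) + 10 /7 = 425703 /298144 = 1.43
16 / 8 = 2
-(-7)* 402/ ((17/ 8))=22512/ 17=1324.24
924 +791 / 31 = 29435 / 31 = 949.52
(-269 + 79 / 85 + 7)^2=492440481 / 7225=68157.85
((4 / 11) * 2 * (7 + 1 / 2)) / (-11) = -60 / 121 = -0.50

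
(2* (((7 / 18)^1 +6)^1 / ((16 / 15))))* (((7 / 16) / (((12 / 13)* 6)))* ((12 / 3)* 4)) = 52325 / 3456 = 15.14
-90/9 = -10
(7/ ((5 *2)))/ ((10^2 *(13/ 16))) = 14/ 1625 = 0.01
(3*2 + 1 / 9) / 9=55 / 81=0.68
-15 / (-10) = 3 / 2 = 1.50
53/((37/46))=2438/37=65.89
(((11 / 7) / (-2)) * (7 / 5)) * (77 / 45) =-847 / 450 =-1.88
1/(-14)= -1/14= -0.07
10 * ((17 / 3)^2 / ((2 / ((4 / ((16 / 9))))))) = 1445 / 4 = 361.25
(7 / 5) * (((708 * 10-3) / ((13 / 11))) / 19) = 544929 / 1235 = 441.24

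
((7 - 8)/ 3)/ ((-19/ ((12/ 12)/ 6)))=1/ 342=0.00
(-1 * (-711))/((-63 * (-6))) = 79/42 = 1.88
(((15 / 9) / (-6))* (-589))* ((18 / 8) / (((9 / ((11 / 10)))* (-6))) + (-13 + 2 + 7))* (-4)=571919 / 216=2647.77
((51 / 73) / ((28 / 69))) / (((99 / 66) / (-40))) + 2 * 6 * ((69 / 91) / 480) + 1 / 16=-24355111 / 531440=-45.83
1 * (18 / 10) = 9 / 5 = 1.80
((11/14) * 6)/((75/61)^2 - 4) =-122793/64813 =-1.89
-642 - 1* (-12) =-630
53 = 53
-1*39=-39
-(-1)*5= 5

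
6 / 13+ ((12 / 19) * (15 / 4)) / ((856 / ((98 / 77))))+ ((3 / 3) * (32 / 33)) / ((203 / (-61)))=122993831 / 708191484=0.17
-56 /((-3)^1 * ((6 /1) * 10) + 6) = 28 /87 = 0.32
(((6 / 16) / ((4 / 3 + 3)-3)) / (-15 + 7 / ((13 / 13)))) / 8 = -9 / 2048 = -0.00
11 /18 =0.61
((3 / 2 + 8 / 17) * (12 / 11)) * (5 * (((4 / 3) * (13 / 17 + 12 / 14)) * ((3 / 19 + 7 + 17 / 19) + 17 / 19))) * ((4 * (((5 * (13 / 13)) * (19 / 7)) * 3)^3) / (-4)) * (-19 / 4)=29934133537500 / 448987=66670379.18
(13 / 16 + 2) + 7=157 / 16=9.81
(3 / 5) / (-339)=-0.00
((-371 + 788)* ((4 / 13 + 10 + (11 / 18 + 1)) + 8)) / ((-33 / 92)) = -29802434 / 1287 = -23156.51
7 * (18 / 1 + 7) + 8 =183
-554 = -554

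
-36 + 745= 709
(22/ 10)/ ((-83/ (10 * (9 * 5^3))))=-24750/ 83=-298.19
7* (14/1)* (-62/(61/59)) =-358484/61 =-5876.79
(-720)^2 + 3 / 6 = 1036801 / 2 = 518400.50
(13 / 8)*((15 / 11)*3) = 585 / 88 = 6.65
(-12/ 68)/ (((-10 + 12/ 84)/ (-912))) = -6384/ 391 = -16.33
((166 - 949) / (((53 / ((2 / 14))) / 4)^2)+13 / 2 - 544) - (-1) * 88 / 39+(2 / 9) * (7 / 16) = -68955690185 / 128831976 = -535.24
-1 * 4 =-4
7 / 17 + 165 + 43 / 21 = 59783 / 357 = 167.46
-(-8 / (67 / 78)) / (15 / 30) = 1248 / 67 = 18.63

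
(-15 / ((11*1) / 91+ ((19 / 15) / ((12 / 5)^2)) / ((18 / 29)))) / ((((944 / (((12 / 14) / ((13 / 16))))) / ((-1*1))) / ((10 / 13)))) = 6998400 / 257896847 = 0.03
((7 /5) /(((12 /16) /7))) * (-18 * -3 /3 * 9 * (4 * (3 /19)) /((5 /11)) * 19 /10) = 5588.35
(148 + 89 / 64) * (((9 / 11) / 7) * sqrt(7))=86049 * sqrt(7) / 4928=46.20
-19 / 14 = -1.36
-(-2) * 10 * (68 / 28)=340 / 7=48.57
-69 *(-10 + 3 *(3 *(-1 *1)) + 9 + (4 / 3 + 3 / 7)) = 3979 / 7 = 568.43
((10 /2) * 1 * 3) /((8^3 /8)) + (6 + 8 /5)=2507 /320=7.83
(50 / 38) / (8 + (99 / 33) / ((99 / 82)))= 825 / 6574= 0.13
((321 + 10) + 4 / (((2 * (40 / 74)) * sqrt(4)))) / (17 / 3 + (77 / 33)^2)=59913 / 2000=29.96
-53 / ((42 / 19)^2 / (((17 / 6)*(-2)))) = 325261 / 5292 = 61.46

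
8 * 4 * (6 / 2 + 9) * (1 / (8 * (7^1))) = 6.86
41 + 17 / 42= 1739 / 42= 41.40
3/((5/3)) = 1.80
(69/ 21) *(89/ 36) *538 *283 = 1236761.66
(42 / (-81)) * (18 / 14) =-0.67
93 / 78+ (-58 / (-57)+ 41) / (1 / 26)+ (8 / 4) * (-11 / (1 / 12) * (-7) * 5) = 15314467 / 1482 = 10333.65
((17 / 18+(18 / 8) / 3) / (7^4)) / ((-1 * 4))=-61 / 345744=-0.00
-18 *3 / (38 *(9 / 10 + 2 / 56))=-3780 / 2489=-1.52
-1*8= -8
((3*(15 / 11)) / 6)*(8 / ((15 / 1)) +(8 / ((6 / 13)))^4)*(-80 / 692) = -365582960 / 51381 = -7115.14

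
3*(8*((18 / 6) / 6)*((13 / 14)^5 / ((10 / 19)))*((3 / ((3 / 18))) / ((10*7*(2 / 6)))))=571419927 / 47059600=12.14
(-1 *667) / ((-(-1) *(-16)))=667 / 16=41.69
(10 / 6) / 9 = 5 / 27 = 0.19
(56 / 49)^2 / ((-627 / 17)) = -1088 / 30723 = -0.04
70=70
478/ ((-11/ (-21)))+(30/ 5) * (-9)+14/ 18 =85073/ 99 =859.32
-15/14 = -1.07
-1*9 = -9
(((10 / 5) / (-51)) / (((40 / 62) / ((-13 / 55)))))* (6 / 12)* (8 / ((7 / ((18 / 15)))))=1612 / 163625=0.01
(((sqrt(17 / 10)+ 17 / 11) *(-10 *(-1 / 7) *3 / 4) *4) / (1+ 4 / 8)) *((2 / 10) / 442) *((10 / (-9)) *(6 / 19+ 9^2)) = -10300 / 57057 - 1030 *sqrt(170) / 88179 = -0.33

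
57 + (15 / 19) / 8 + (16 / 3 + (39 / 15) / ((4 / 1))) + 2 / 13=1874311 / 29640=63.24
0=0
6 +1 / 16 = 97 / 16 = 6.06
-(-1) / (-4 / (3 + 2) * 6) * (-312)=65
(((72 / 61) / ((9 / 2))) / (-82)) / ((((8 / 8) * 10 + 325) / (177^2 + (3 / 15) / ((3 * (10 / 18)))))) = -0.30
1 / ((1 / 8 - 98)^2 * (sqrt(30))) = 32 * sqrt(30) / 9196335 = 0.00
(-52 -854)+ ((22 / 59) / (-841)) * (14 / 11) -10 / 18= -404841673 / 446571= -906.56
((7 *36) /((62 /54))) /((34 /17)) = 3402 /31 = 109.74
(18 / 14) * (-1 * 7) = -9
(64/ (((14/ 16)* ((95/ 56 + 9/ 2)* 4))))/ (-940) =-256/ 81545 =-0.00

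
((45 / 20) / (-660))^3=-27 / 681472000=-0.00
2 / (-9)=-2 / 9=-0.22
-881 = -881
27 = 27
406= 406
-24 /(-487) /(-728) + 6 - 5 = 44314 /44317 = 1.00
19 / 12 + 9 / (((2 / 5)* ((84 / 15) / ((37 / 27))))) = 397 / 56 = 7.09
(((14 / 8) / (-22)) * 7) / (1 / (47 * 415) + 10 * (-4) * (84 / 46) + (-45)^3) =21982135 / 3600327302176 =0.00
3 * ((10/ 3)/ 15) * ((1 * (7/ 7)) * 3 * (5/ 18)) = 5/ 9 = 0.56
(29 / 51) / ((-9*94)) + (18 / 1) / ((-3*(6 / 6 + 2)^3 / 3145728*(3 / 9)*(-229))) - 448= 8709.87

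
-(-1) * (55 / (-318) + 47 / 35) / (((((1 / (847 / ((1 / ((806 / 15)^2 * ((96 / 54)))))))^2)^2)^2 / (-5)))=-33566349791447714625111134492737217542933074967011341120560008781268507857050927104 / 44957002262488207855224609375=-746632295353358782486769100000000000000000000000000000.00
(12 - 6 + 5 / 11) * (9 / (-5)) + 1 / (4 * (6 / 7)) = -14951 / 1320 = -11.33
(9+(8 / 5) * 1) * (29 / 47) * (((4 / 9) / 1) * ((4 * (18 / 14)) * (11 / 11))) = 24592 / 1645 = 14.95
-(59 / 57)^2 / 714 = -3481 / 2319786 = -0.00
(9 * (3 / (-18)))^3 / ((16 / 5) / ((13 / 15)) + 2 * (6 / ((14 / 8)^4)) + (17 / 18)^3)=-614365479 / 1058382557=-0.58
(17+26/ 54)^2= 222784/ 729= 305.60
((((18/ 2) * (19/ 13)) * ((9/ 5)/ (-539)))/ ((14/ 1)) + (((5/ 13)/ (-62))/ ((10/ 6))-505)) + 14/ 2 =-3786144462/ 7602595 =-498.01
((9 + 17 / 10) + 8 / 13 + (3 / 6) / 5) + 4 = 1002 / 65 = 15.42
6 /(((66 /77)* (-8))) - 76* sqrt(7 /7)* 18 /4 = -2743 /8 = -342.88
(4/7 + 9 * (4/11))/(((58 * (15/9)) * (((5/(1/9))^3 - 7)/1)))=222/508666235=0.00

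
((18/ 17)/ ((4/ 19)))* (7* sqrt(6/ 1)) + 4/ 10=2/ 5 + 1197* sqrt(6)/ 34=86.64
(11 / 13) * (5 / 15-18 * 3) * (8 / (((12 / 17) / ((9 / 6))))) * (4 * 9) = -361284 / 13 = -27791.08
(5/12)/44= 5/528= 0.01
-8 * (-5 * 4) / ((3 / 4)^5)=163840 / 243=674.24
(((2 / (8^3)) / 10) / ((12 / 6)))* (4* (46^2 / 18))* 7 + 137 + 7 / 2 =812983 / 5760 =141.14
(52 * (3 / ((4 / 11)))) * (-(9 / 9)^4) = -429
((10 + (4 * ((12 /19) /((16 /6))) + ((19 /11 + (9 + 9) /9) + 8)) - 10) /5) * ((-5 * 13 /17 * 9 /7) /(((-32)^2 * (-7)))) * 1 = 309933 /178275328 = 0.00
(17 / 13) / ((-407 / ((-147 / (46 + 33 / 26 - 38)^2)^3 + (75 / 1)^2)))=-18719181338009839209 / 1036668773623528331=-18.06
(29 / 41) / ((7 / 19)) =551 / 287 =1.92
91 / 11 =8.27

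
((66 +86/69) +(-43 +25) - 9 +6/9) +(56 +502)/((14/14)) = 13775/23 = 598.91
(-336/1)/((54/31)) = -1736/9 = -192.89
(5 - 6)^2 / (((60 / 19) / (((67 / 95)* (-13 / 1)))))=-871 / 300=-2.90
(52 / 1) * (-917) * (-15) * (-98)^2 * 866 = 5948863196640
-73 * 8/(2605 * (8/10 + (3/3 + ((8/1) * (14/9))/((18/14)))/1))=-47304/2422129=-0.02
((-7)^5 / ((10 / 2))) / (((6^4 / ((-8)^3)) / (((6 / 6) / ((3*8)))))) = 67228 / 1215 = 55.33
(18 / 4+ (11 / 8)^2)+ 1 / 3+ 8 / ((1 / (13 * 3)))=61195 / 192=318.72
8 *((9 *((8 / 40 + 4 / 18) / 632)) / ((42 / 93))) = 589 / 5530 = 0.11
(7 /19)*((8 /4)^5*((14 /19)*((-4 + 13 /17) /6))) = -86240 /18411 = -4.68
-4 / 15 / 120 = -1 / 450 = -0.00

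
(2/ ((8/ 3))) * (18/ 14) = 27/ 28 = 0.96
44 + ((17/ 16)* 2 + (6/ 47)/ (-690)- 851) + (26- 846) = -70259603/ 43240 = -1624.88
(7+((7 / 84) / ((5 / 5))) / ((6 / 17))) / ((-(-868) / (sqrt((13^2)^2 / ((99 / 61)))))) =88049 * sqrt(671) / 2062368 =1.11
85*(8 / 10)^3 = 43.52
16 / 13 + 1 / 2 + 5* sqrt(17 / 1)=45 / 26 + 5* sqrt(17)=22.35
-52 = -52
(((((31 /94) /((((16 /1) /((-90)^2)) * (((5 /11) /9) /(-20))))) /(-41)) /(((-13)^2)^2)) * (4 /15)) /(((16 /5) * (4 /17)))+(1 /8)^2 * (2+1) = 235544691 /3522371008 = 0.07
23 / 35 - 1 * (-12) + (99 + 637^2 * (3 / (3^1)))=14205823 / 35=405880.66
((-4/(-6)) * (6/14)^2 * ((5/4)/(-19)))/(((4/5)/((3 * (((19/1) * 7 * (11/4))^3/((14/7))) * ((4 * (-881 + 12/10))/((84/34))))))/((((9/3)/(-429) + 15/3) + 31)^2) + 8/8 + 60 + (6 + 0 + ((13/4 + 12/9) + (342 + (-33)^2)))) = -0.00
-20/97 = -0.21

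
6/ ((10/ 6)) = 18/ 5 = 3.60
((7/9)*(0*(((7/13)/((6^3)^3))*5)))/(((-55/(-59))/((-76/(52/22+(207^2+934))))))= 0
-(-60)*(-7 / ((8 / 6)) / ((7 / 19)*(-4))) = 855 / 4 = 213.75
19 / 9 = 2.11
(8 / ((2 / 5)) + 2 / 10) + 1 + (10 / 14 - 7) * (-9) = 77.77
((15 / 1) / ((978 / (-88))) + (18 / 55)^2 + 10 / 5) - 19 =-8994963 / 493075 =-18.24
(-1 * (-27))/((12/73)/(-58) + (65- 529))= -57159/982294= -0.06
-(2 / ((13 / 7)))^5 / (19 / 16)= -8605184 / 7054567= -1.22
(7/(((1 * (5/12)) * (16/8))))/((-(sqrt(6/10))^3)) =-14 * sqrt(15)/3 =-18.07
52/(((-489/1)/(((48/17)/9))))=-832/24939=-0.03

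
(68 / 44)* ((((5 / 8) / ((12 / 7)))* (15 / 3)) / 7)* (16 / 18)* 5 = 2125 / 1188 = 1.79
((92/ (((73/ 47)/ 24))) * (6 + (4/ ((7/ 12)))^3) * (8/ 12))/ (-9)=-34584.17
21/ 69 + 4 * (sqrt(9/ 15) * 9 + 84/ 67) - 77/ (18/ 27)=-339577/ 3082 + 36 * sqrt(15)/ 5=-82.30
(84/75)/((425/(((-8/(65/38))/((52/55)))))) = -23408/1795625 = -0.01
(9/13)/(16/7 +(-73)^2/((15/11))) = 945/5337449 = 0.00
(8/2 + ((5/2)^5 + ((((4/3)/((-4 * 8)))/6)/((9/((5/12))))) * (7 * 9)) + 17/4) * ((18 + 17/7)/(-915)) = -26164853/11067840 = -2.36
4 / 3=1.33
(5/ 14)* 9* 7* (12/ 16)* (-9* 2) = -1215/ 4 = -303.75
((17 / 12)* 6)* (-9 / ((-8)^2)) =-1.20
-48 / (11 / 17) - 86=-1762 / 11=-160.18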